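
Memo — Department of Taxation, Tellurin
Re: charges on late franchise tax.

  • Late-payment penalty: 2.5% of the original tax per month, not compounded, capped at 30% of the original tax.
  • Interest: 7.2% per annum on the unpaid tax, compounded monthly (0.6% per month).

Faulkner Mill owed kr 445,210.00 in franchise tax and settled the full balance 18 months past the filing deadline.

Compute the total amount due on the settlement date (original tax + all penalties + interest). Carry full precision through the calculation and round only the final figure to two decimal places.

kr 629,388.16

Penalty (uncapped): 18 × 2.5% × kr 445,210.00 = kr 200,344.50; cap = 30% × kr 445,210.00 = kr 133,563.00 → penalty = kr 133,563.00
Interest: kr 445,210.00 × ((1 + 0.006)^18 − 1) = kr 445,210.00 × 0.1136883… = kr 50,615.1633…
Total = kr 445,210.00 + kr 133,563.0000 + kr 50,615.1633… = kr 629,388.16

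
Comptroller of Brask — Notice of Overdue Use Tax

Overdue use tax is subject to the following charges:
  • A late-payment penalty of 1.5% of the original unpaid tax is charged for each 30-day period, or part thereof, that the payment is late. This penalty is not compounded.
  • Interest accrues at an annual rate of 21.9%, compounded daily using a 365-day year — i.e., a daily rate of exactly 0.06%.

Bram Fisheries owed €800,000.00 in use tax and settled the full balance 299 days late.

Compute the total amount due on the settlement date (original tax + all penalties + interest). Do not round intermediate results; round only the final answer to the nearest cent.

Penalty periods: ⌈299/30⌉ = 10; penalty = 10 × 1.5% × €800,000.00 = €120,000.00
Interest: €800,000.00 × ((1 + 0.0006)^299 − 1) = €800,000.00 × 0.19643488… = €157,147.9040…
Total = €800,000.00 + €120,000.0000 + €157,147.9040… = €1,077,147.90

€1,077,147.90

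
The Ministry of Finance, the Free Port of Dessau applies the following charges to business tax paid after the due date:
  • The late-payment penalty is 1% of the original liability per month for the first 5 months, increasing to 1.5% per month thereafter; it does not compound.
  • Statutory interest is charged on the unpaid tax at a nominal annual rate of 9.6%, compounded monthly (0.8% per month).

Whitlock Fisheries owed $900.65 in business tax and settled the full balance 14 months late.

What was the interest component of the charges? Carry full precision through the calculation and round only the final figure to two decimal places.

Interest: $900.65 × ((1 + 0.008)^14 − 1) = $900.65 × 0.1180145… = $106.2898…

$106.29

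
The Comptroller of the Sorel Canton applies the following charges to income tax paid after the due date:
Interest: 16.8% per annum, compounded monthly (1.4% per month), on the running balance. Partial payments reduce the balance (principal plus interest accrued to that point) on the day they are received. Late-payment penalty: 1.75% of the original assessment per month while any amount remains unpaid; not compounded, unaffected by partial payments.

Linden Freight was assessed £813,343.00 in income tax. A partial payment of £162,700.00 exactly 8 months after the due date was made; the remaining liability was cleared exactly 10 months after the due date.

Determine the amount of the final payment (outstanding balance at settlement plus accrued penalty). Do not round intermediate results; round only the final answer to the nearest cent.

Balance at month 8: £813,343.0000 × (1 + 0.014)^8 = £909,028.2358…
After £162,700.00 payment: £909,028.2358… − £162,700.00 = £746,328.2358…
Balance at month 10: £746,328.2358… × (1 + 0.014)^2 = £767,371.7067…
Penalty: 10 × 1.75% × £813,343.00 = £142,335.03…
Final settlement = outstanding balance + penalty = £767,371.7067… + £142,335.03… = £909,706.73

£909,706.73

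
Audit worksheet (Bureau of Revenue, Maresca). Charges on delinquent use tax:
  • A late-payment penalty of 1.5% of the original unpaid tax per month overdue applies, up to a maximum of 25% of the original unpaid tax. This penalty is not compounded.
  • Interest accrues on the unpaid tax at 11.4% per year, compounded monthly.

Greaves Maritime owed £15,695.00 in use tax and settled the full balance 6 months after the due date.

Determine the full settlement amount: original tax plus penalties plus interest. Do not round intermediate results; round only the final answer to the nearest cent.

£18,023.68

Penalty: 6 × 1.5% × £15,695.00 = £1,412.55 (below the 25% cap of £3,923.75)
Interest (11.4%/yr ÷ 12 = 0.95%/month): £15,695.00 × ((1 + 0.0095)^6 − 1) = £916.1332…
Total = £15,695.00 + £1,412.5500 + £916.1332… = £18,023.68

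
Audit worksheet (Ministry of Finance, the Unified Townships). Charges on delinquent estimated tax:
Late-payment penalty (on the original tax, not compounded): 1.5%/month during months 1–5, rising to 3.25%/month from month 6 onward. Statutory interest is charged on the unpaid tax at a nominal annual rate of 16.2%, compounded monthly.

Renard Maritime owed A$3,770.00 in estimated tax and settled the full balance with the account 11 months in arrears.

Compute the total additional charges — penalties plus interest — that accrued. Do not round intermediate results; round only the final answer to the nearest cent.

A$1,617.11

Penalty, months 1–5: 5 × 1.5% × A$3,770.00 = A$282.75
Penalty, months 6–11: 6 × 3.25% × A$3,770.00 = A$735.15
Interest (16.2%/yr ÷ 12 = 1.35%/month): A$3,770.00 × ((1 + 0.0135)^11 − 1) = A$599.2071…
Penalties + interest = A$1,017.9000 + A$599.2071… = A$1,617.11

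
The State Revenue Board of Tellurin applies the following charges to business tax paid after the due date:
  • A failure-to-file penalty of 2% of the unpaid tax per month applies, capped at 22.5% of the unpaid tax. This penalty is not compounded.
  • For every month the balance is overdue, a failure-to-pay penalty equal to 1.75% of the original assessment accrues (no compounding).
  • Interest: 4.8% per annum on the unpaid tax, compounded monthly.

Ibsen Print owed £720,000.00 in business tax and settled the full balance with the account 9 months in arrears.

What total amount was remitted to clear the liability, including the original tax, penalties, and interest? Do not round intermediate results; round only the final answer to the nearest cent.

£989,338.61

Failure-to-file: 9 × 2% × £720,000.00 = £129,600.00 (under the 22.5% cap)
Failure-to-pay penalty: 9 × 1.75% × £720,000.00 = £113,400.00
Interest (4.8%/yr ÷ 12 = 0.4%/month): £720,000.00 × ((1 + 0.004)^9 − 1) = £26,338.6140…
Total = £720,000.00 + £243,000.0000 + £26,338.6140… = £989,338.61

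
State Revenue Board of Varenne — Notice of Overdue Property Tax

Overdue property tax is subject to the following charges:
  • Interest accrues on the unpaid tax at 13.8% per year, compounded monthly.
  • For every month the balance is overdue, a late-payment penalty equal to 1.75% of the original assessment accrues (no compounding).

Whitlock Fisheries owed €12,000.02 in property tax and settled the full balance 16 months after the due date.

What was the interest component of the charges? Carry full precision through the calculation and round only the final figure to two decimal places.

€2,409.06

Interest (13.8%/yr ÷ 12 = 1.15%/month): €12,000.02 × ((1 + 0.0115)^16 − 1) = €2,409.0570…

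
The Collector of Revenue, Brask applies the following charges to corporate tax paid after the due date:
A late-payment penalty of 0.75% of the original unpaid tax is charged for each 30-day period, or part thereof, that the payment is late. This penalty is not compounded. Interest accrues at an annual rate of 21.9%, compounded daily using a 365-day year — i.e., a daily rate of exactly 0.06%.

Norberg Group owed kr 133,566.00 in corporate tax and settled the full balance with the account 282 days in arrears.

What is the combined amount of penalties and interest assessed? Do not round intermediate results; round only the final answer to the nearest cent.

Penalty periods: ⌈282/30⌉ = 10; penalty = 10 × 0.75% × kr 133,566.00 = kr 10,017.45
Interest: kr 133,566.00 × ((1 + 0.0006)^282 − 1) = kr 133,566.00 × 0.18429689… = kr 24,615.7990…
Penalties + interest = kr 10,017.4500 + kr 24,615.7990… = kr 34,633.25

kr 34,633.25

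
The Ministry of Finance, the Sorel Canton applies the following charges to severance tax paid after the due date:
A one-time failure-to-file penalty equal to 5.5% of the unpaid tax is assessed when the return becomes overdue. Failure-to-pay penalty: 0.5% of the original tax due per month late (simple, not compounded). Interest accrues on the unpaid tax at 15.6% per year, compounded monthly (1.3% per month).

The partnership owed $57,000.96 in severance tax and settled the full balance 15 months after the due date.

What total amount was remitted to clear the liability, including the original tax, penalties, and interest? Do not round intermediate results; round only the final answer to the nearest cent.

Failure-to-file penalty: 5.5% × $57,000.96 = $3,135.05…
Failure-to-pay penalty: 15 × 0.5% × $57,000.96 = $4,275.07…
Interest: $57,000.96 × ((1 + 0.013)^15 − 1) = $57,000.96 × 0.2137848… = $12,185.9366…
Total = $57,000.96 + $7,410.1248 + $12,185.9366… = $76,597.02

$76,597.02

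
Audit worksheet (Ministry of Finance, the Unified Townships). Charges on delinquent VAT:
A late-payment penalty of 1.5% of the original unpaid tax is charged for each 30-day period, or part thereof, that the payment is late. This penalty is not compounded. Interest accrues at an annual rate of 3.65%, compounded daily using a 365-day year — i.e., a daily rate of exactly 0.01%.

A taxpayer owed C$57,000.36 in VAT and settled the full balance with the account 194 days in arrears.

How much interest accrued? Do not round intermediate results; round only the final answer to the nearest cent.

C$1,116.55

Interest: C$57,000.36 × ((1 + 0.0001)^194 − 1) = C$57,000.36 × 0.01958841… = C$1,116.5466…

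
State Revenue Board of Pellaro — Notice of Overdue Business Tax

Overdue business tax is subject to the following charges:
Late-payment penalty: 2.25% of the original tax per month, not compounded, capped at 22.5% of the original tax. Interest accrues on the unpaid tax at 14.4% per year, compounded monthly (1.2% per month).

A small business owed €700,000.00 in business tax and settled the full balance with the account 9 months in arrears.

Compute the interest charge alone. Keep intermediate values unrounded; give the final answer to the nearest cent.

€79,332.26

Interest: €700,000.00 × ((1 + 0.012)^9 − 1) = €700,000.00 × 0.1133318… = €79,332.2574…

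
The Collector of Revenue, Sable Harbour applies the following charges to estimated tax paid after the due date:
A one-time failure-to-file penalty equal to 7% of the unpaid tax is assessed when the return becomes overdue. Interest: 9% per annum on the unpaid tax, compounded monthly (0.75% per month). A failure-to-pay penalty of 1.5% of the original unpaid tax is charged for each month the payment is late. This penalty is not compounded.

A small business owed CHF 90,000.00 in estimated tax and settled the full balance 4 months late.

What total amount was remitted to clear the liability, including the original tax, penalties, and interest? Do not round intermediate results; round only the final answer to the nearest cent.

Failure-to-file penalty: 7% × CHF 90,000.00 = CHF 6,300.00
Failure-to-pay penalty = 1.5% × CHF 90,000.00 × 4 mo = CHF 5,400.00
Interest: CHF 90,000.00 × ((1 + 0.0075)^4 − 1) = CHF 90,000.00 × 0.0303392… = CHF 2,730.5272…
Total = CHF 90,000.00 + CHF 11,700.0000 + CHF 2,730.5272… = CHF 104,430.53

CHF 104,430.53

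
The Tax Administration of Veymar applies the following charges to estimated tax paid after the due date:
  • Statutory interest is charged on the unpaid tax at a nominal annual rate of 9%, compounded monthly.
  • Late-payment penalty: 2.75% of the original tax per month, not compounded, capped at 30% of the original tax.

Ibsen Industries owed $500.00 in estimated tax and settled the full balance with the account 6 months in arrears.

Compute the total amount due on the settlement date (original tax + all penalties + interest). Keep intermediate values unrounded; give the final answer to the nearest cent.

$605.43

Penalty: 6 × 2.75% × $500.00 = $82.50 (below the 30% cap of $150.00)
Interest (9%/yr ÷ 12 = 0.75%/month): $500.00 × ((1 + 0.0075)^6 − 1) = $22.9261…
Total = $500.00 + $82.5000 + $22.9261… = $605.43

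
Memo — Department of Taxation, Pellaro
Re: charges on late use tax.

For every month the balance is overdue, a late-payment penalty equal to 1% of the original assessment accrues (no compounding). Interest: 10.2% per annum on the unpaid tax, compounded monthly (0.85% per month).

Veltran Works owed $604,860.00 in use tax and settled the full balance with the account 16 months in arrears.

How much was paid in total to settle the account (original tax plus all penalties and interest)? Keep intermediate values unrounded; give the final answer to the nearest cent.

$789,356.58

Late-payment penalty = 1% × $604,860.00 × 16 mo = $96,777.60
Interest: $604,860.00 × ((1 + 0.0085)^16 − 1) = $604,860.00 × 0.1450236… = $87,718.9792…
Total = $604,860.00 + $96,777.6000 + $87,718.9792… = $789,356.58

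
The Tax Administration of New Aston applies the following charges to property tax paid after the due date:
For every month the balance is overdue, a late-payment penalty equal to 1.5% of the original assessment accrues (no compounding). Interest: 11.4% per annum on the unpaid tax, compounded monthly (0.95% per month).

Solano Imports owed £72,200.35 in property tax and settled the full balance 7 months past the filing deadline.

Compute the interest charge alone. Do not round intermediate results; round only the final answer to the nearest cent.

£4,940.35

Interest: £72,200.35 × ((1 + 0.0095)^7 − 1) = £72,200.35 × 0.0684255… = £4,940.3483…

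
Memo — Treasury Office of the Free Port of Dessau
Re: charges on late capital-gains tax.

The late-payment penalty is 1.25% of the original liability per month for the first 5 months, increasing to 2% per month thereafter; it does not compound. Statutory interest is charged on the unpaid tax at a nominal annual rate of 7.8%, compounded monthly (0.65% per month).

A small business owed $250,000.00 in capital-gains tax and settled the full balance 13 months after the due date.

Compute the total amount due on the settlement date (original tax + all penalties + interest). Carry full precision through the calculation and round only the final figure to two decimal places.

$327,593.83

Penalty, months 1–5: 5 × 1.25% × $250,000.00 = $15,625.00
Penalty, months 6–13: 8 × 2% × $250,000.00 = $40,000.00
Interest: $250,000.00 × ((1 + 0.0065)^13 − 1) = $250,000.00 × 0.0878753… = $21,968.8335…
Total = $250,000.00 + $55,625.0000 + $21,968.8335… = $327,593.83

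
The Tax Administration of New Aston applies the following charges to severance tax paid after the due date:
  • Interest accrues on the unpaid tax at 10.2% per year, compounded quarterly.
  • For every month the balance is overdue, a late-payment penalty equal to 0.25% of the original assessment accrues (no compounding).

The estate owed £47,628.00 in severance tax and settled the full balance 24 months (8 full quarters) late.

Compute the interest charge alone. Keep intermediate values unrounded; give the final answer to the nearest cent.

£10,628.94

Interest (10.2%/yr ÷ 4 = 2.55%/quarter): £47,628.00 × ((1 + 0.0255)^8 − 1) = £10,628.9391…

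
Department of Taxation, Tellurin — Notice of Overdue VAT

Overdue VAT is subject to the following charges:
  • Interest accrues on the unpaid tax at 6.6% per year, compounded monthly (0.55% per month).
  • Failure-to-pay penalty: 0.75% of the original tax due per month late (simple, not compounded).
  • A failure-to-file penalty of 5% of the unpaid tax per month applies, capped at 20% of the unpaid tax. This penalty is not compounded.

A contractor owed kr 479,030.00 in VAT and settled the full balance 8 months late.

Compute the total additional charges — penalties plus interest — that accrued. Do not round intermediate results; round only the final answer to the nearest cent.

Failure-to-file: 8 × 5% × kr 479,030.00 = kr 191,612.00, capped at 20% × kr 479,030.00 = kr 95,806.00
Failure-to-pay penalty: 8 × 0.75% × kr 479,030.00 = kr 28,741.80
Interest: kr 479,030.00 × ((1 + 0.0055)^8 − 1) = kr 479,030.00 × 0.0448564… = kr 21,487.5524…
Penalties + interest = kr 124,547.8000 + kr 21,487.5524… = kr 146,035.35

kr 146,035.35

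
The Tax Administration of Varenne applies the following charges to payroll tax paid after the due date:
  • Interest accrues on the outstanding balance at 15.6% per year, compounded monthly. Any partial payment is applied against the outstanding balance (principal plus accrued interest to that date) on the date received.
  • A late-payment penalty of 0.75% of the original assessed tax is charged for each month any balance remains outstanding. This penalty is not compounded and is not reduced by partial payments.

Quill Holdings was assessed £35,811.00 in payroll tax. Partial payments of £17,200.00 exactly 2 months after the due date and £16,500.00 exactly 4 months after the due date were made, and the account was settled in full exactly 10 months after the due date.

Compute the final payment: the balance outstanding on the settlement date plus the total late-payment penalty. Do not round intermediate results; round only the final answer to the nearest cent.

£6,532.36

Monthly rate = 15.6% ÷ 12 = 1.3%
Balance at month 2: £35,811.0000 × (1 + 0.013)^2 = £36,748.1381…
After £17,200.00 payment: £36,748.1381… − £17,200.00 = £19,548.1381…
Balance at month 4: £19,548.1381… × (1 + 0.013)^2 = £20,059.6933…
After £16,500.00 payment: £20,059.6933… − £16,500.00 = £3,559.6933…
Balance at month 10: £3,559.6933… × (1 + 0.013)^6 = £3,846.5311…
Penalty: 10 × 0.75% × £35,811.00 = £2,685.83…
Final settlement = outstanding balance + penalty = £3,846.5311… + £2,685.83… = £6,532.36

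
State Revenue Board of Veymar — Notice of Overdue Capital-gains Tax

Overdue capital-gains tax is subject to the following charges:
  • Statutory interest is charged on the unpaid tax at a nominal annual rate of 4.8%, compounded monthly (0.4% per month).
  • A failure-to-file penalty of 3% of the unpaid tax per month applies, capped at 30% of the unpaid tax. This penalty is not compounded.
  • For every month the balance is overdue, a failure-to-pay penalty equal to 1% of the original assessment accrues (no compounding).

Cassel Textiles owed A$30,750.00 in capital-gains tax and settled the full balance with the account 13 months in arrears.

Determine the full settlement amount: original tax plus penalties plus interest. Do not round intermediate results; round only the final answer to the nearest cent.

Failure-to-file: 13 × 3% × A$30,750.00 = A$11,992.50, capped at 30% × A$30,750.00 = A$9,225.00
Failure-to-pay penalty = 1% × A$30,750.00 × 13 mo = A$3,997.50
Interest: A$30,750.00 × ((1 + 0.004)^13 − 1) = A$30,750.00 × 0.0532665… = A$1,637.9445…
Total = A$30,750.00 + A$13,222.5000 + A$1,637.9445… = A$45,610.44

A$45,610.44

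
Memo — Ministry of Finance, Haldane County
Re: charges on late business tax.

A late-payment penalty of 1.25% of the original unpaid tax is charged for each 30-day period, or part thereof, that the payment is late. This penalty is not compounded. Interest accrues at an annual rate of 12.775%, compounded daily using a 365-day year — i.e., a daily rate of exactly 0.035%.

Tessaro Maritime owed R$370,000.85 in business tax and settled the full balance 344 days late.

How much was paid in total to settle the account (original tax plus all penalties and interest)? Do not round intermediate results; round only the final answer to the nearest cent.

R$472,833.03

Penalty periods: ⌈344/30⌉ = 12; penalty = 12 × 1.25% × R$370,000.85 = R$55,500.13…
Interest: R$370,000.85 × ((1 + 0.00035)^344 − 1) = R$370,000.85 × 0.12792418… = R$47,332.0555…
Total = R$370,000.85 + R$55,500.1275 + R$47,332.0555… = R$472,833.03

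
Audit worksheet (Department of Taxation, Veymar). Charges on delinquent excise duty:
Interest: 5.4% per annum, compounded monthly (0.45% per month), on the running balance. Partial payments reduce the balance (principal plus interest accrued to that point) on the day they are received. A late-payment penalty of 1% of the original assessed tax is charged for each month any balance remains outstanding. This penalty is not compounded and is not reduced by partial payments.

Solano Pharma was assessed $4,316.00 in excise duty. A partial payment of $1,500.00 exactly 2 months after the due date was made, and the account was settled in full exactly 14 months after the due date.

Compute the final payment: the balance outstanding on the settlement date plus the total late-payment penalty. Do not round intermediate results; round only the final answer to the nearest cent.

$3,617.21

Balance at month 2: $4,316.0000 × (1 + 0.0045)^2 = $4,354.9314…
After $1,500.00 payment: $4,354.9314… − $1,500.00 = $2,854.9314…
Balance at month 14: $2,854.9314… × (1 + 0.0045)^12 = $3,012.9711…
Penalty: 14 × 1% × $4,316.00 = $604.24
Final settlement = outstanding balance + penalty = $3,012.9711… + $604.24 = $3,617.21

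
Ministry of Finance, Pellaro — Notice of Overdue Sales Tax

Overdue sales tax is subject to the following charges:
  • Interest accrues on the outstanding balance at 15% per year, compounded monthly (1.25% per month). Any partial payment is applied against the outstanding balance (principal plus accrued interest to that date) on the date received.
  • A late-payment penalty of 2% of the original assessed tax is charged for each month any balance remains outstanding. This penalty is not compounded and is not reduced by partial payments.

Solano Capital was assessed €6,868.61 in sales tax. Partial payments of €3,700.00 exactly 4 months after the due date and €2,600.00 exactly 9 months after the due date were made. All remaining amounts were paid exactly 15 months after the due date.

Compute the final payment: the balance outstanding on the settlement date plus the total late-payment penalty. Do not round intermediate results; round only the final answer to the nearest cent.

Balance at month 4: €6,868.6100 × (1 + 0.0125)^4 = €7,218.5337…
After €3,700.00 payment: €7,218.5337… − €3,700.00 = €3,518.5337…
Balance at month 9: €3,518.5337… × (1 + 0.0125)^5 = €3,744.0089…
After €2,600.00 payment: €3,744.0089… − €2,600.00 = €1,144.0089…
Balance at month 15: €1,144.0089… × (1 + 0.0125)^6 = €1,232.5359…
Penalty: 15 × 2% × €6,868.61 = €2,060.58…
Final settlement = outstanding balance + penalty = €1,232.5359… + €2,060.58… = €3,293.12

€3,293.12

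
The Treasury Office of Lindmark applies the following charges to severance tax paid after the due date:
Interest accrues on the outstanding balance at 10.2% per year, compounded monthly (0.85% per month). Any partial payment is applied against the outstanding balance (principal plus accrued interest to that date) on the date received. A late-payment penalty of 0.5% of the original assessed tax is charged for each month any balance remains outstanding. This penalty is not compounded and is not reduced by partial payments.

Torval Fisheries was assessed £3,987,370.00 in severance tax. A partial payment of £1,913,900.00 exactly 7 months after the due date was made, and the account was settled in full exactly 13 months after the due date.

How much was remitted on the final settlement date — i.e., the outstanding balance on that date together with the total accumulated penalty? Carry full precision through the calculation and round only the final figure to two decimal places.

£2,696,732.96

Balance at month 7: £3,987,370.0000 × (1 + 0.0085)^7 = £4,230,754.7904…
After £1,913,900.00 payment: £4,230,754.7904… − £1,913,900.00 = £2,316,854.7904…
Balance at month 13: £2,316,854.7904… × (1 + 0.0085)^6 = £2,437,553.9149…
Penalty: 13 × 0.5% × £3,987,370.00 = £259,179.05
Final settlement = outstanding balance + penalty = £2,437,553.9149… + £259,179.05 = £2,696,732.96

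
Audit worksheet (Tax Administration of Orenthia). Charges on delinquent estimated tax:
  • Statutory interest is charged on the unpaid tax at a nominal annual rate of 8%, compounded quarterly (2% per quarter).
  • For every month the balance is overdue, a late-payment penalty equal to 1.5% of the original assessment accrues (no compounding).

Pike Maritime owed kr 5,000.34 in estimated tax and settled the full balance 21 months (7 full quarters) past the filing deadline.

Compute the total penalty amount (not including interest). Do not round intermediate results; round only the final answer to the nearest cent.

kr 1,575.11

Late-payment penalty: 21 × 1.5% × kr 5,000.34 = kr 1,575.11…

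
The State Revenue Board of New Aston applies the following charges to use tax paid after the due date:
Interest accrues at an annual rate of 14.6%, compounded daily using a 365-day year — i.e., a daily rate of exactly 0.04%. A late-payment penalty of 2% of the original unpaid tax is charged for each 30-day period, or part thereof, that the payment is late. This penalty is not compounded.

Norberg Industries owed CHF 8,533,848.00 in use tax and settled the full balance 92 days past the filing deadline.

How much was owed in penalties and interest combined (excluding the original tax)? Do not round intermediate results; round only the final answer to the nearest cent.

CHF 1,002,538.28

Penalty periods: ⌈92/30⌉ = 4; penalty = 4 × 2% × CHF 8,533,848.00 = CHF 682,707.84
Interest: CHF 8,533,848.00 × ((1 + 0.0004)^92 − 1) = CHF 8,533,848.00 × 0.03747787… = CHF 319,830.4387…
Penalties + interest = CHF 682,707.8400 + CHF 319,830.4387… = CHF 1,002,538.28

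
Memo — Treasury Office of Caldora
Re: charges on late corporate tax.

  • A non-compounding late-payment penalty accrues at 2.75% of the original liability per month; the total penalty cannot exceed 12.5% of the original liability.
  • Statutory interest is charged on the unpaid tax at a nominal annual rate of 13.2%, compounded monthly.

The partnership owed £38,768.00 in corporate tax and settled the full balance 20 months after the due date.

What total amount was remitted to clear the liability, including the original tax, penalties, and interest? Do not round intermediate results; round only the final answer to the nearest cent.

£53,095.91

Penalty (uncapped): 20 × 2.75% × £38,768.00 = £21,322.40; cap = 12.5% × £38,768.00 = £4,846.00 → penalty = £4,846.00
Interest (13.2%/yr ÷ 12 = 1.1%/month): £38,768.00 × ((1 + 0.011)^20 − 1) = £9,481.9101…
Total = £38,768.00 + £4,846.0000 + £9,481.9101… = £53,095.91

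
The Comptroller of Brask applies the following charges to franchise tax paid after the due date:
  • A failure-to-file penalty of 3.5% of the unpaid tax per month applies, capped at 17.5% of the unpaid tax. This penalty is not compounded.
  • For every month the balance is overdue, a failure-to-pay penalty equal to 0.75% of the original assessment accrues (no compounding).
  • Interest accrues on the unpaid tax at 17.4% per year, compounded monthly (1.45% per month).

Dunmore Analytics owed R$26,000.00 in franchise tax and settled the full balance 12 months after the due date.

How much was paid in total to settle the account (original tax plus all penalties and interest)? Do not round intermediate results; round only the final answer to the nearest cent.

Failure-to-file: 12 × 3.5% × R$26,000.00 = R$10,920.00, capped at 17.5% × R$26,000.00 = R$4,550.00
Failure-to-pay penalty: 12 × 0.75% × R$26,000.00 = R$2,340.00
Interest: R$26,000.00 × ((1 + 0.0145)^12 − 1) = R$26,000.00 × 0.1885696… = R$4,902.8095…
Total = R$26,000.00 + R$6,890.0000 + R$4,902.8095… = R$37,792.81

R$37,792.81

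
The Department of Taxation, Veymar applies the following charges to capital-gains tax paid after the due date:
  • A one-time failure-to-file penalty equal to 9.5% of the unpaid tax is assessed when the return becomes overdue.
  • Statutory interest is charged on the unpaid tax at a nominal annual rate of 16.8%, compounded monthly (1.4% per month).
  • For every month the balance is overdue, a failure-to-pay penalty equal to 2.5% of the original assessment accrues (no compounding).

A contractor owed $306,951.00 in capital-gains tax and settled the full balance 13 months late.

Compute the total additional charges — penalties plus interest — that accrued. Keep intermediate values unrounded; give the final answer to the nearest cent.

$189,726.71

Failure-to-file penalty: 9.5% × $306,951.00 = $29,160.35…
Failure-to-pay penalty = 2.5% × $306,951.00 × 13 mo = $99,759.08…
Interest: $306,951.00 × ((1 + 0.014)^13 − 1) = $306,951.00 × 0.1981010… = $60,807.2868…
Penalties + interest = $128,919.4200 + $60,807.2868… = $189,726.71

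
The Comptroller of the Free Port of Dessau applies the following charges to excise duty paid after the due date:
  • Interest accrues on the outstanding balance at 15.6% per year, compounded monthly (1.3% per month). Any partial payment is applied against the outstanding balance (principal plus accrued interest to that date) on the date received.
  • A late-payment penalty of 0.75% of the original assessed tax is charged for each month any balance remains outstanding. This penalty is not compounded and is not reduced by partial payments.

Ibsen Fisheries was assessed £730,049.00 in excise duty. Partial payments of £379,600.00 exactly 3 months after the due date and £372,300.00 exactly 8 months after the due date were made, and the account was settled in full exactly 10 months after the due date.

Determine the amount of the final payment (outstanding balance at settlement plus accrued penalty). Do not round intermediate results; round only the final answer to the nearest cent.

£87,894.89

Balance at month 3: £730,049.0000 × (1 + 0.013)^3 = £758,892.6498…
After £379,600.00 payment: £758,892.6498… − £379,600.00 = £379,292.6498…
Balance at month 8: £379,292.6498… × (1 + 0.013)^5 = £404,596.0639…
After £372,300.00 payment: £404,596.0639… − £372,300.00 = £32,296.0639…
Balance at month 10: £32,296.0639… × (1 + 0.013)^2 = £33,141.2196…
Penalty: 10 × 0.75% × £730,049.00 = £54,753.68…
Final settlement = outstanding balance + penalty = £33,141.2196… + £54,753.68… = £87,894.89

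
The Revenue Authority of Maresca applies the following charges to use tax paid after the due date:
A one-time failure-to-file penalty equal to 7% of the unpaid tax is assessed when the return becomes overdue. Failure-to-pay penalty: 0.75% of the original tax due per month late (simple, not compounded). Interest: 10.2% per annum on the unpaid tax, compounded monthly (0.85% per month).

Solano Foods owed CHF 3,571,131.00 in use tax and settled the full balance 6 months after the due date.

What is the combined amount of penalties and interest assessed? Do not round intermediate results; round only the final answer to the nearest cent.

CHF 596,722.10

Failure-to-file penalty: 7% × CHF 3,571,131.00 = CHF 249,979.17
Failure-to-pay penalty: 6 × 0.75% × CHF 3,571,131.00 = CHF 160,700.90…
Interest: CHF 3,571,131.00 × ((1 + 0.0085)^6 − 1) = CHF 3,571,131.00 × 0.0520961… = CHF 186,042.0372…
Penalties + interest = CHF 410,680.0650 + CHF 186,042.0372… = CHF 596,722.10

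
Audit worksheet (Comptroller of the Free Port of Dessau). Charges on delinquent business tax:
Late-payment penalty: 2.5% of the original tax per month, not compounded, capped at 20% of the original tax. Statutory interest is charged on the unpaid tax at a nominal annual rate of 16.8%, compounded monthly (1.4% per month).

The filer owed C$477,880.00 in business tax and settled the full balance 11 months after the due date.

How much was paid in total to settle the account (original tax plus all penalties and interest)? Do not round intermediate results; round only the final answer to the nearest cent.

C$652,423.61

Penalty (uncapped): 11 × 2.5% × C$477,880.00 = C$131,417.00; cap = 20% × C$477,880.00 = C$95,576.00 → penalty = C$95,576.00
Interest: C$477,880.00 × ((1 + 0.014)^11 − 1) = C$477,880.00 × 0.1652457… = C$78,967.6100…
Total = C$477,880.00 + C$95,576.0000 + C$78,967.6100… = C$652,423.61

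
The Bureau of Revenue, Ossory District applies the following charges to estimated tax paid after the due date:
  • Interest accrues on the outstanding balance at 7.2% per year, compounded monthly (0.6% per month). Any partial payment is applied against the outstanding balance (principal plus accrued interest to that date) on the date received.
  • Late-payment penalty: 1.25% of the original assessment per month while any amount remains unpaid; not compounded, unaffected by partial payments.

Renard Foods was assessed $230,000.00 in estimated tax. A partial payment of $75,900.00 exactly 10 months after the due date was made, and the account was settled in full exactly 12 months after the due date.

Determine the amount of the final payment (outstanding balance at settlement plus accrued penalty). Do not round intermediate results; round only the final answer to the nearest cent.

$204,804.03

Balance at month 10: $230,000.0000 × (1 + 0.006)^10 = $244,178.6246…
After $75,900.00 payment: $244,178.6246… − $75,900.00 = $168,278.6246…
Balance at month 12: $168,278.6246… × (1 + 0.006)^2 = $170,304.0262…
Penalty: 12 × 1.25% × $230,000.00 = $34,500.00
Final settlement = outstanding balance + penalty = $170,304.0262… + $34,500.00 = $204,804.03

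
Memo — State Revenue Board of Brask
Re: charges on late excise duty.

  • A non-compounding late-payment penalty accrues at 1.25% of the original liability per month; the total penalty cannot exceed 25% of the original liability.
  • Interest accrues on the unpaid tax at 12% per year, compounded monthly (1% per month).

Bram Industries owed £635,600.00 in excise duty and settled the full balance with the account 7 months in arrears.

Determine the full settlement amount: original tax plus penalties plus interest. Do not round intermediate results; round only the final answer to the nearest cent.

£737,064.23

Penalty: 7 × 1.25% × £635,600.00 = £55,615.00 (below the 25% cap of £158,900.00)
Interest: £635,600.00 × ((1 + 0.01)^7 − 1) = £635,600.00 × 0.0721354… = £45,849.2298…
Total = £635,600.00 + £55,615.0000 + £45,849.2298… = £737,064.23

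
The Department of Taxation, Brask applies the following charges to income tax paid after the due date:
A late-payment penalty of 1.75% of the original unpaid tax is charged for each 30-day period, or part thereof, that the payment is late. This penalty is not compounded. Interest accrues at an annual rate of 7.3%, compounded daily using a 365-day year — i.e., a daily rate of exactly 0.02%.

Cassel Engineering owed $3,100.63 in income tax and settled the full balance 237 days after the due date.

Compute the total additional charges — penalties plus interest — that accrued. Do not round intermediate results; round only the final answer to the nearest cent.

$584.58

Penalty periods: ⌈237/30⌉ = 8; penalty = 8 × 1.75% × $3,100.63 = $434.09…
Interest: $3,100.63 × ((1 + 0.0002)^237 − 1) = $3,100.63 × 0.04853637… = $150.4933…
Penalties + interest = $434.0882 + $150.4933… = $584.58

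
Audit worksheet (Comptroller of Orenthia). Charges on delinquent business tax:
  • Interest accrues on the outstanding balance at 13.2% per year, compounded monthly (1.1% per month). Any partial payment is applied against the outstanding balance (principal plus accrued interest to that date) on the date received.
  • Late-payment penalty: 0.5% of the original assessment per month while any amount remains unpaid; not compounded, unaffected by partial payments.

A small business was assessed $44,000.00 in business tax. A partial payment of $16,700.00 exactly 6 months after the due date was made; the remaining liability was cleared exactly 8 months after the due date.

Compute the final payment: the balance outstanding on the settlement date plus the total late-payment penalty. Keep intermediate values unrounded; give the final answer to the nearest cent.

$32,714.98

Balance at month 6: $44,000.0000 × (1 + 0.011)^6 = $46,985.0410…
After $16,700.00 payment: $46,985.0410… − $16,700.00 = $30,285.0410…
Balance at month 8: $30,285.0410… × (1 + 0.011)^2 = $30,954.9764…
Penalty: 8 × 0.5% × $44,000.00 = $1,760.00
Final settlement = outstanding balance + penalty = $30,954.9764… + $1,760.00 = $32,714.98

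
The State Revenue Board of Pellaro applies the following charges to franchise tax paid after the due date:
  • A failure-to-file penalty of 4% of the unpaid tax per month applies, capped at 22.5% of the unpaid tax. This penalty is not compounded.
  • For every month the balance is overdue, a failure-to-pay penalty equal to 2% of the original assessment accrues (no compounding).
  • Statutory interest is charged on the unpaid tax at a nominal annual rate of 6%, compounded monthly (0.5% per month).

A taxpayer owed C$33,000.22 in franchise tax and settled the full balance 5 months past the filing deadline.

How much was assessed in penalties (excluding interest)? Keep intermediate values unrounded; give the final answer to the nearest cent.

C$9,900.07

Failure-to-file: 5 × 4% × C$33,000.22 = C$6,600.04… (under the 22.5% cap)
Failure-to-pay penalty: 5 × 2% × C$33,000.22 = C$3,300.02…
Total penalty = C$6,600.04… + C$3,300.02… = C$9,900.07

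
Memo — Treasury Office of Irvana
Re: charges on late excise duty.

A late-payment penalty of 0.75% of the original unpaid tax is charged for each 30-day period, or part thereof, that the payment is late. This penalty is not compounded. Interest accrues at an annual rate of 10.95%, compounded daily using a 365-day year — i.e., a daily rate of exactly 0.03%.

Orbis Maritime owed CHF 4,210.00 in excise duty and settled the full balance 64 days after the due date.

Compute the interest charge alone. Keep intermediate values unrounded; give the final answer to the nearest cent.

CHF 81.60

Interest: CHF 4,210.00 × ((1 + 0.0003)^64 − 1) = CHF 4,210.00 × 0.01938257… = CHF 81.6006…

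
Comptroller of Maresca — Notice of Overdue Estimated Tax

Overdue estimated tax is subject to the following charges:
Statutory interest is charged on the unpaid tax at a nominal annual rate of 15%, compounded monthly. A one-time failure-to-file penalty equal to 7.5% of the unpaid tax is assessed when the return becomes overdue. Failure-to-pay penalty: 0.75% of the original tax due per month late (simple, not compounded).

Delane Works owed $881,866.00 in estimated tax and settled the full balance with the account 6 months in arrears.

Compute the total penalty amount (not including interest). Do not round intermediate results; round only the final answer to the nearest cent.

Failure-to-file penalty: 7.5% × $881,866.00 = $66,139.95
Failure-to-pay penalty = 0.75% × $881,866.00 × 6 mo = $39,683.97
Total penalty = $66,139.95 + $39,683.97 = $105,823.92

$105,823.92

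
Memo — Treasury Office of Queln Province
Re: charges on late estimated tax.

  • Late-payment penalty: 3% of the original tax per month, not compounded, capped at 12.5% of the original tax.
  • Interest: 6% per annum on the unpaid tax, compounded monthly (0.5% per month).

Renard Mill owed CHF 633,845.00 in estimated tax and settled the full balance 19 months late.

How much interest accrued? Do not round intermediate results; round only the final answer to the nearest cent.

CHF 63,003.30

Interest: CHF 633,845.00 × ((1 + 0.005)^19 − 1) = CHF 633,845.00 × 0.0993986… = CHF 63,003.2956…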